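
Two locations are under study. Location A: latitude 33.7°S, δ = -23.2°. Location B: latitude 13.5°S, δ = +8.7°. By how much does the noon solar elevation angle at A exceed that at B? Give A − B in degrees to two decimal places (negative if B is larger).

+11.70°

A: 90° − |-33.7 − (-23.2)| = 79.50°.
B: 90° − |-13.5 − (8.7)| = 67.80°.
A − B = 79.50 − 67.80 = 11.70°.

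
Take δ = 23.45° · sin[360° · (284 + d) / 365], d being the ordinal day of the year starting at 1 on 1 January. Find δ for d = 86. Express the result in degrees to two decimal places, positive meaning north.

+2.02°

360 × (284 + 86) / 365 = 364.932°; sin(364.932°) = 0.0860.
δ = 23.45 × 0.0860 = 2.017° ≈ +2.02°.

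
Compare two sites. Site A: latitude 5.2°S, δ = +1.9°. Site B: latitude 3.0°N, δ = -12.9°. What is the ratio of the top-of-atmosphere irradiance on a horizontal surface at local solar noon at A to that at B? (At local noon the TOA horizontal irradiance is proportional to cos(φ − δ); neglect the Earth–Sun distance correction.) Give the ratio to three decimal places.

A: cos θ_z = cos(-5.2° − (1.9°)) = 0.9923.
B: cos θ_z = cos(3.0° − (-12.9°)) = 0.9617.
Ratio A/B = 0.9923 / 0.9617 = 1.0318.

1.032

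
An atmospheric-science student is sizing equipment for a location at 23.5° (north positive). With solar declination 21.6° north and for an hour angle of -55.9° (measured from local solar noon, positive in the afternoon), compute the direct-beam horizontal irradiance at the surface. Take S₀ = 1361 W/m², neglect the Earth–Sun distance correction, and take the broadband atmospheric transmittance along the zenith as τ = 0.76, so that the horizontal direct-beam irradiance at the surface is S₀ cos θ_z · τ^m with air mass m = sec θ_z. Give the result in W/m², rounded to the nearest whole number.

548 W/m²

cos θ_z = sin φ sin δ + cos φ cos δ cos H = (0.3987)(0.3681) + (0.9171)(0.9298)(0.5606) = 0.6248.
Air mass m = 1/cos θ_z = 1/0.6248 = 1.601; τ^m = 0.76^1.601 = 0.6444.
Surface direct beam = 1361 × 0.6248 × 0.6444 = 547.97 W/m².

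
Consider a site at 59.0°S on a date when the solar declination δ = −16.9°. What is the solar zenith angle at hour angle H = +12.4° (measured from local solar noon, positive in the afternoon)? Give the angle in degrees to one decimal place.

43.1°

cos θ_z = sin(-59.0°) sin(-16.9°) + cos(-59.0°) cos(-16.9°) cos(12.40°) = 0.2492 + 0.4813 = 0.7305.
θ_z = arccos(0.7305) = 43.07°.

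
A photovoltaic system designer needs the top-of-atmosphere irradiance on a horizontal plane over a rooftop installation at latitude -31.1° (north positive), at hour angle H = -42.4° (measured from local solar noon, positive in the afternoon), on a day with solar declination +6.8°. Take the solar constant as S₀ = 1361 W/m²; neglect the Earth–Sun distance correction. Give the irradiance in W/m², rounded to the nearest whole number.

With φ = -31.1°, δ = 6.8°, H = -42.40°: sin φ sin δ = -0.0612, cos φ cos δ cos H = 0.6279, so cos θ_z = 0.5667.
Top-of-atmosphere irradiance = S₀ cos θ_z = 1361 × 0.5667 = 771.28 W/m².

771 W/m²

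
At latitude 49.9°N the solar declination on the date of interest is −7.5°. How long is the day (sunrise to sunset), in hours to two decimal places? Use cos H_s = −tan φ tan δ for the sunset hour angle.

10.80 hours

cos H_s = −tan(49.9°) · tan(-7.5°) = 0.1563, so H_s = arccos(0.1563) = 81.01°.
Day length = 2 H_s / 15° h⁻¹ = 162.02° / 15 = 10.801 h.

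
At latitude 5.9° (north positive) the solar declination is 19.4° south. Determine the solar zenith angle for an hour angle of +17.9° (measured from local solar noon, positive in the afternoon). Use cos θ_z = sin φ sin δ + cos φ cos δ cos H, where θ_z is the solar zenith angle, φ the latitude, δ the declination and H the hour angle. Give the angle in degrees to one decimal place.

cos θ_z = sin φ sin δ + cos φ cos δ cos H = (0.1028)(-0.3322) + (0.9947)(0.9432)(0.9516) = 0.8586.
θ_z = arccos(0.8586) = 30.84°.

30.8°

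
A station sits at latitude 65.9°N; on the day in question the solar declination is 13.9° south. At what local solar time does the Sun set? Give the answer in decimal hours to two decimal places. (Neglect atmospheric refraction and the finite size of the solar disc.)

15.76 h

−tan φ tan δ = −(2.2355)(-0.2475) = 0.5533; H_s = arccos(0.5533) = 56.41°.
Sunset is at 12 + H_s/15 = 12 + 3.761 = 15.761 h local solar time.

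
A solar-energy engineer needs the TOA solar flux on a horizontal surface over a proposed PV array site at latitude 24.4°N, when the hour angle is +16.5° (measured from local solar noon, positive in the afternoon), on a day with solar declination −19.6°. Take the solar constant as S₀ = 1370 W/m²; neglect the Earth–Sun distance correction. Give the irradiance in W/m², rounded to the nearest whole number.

cos θ_z = sin φ sin δ + cos φ cos δ cos H = (0.4131)(-0.3355) + (0.9107)(0.9421)(0.9588) = 0.6840.
Top-of-atmosphere irradiance = S₀ cos θ_z = 1370 × 0.6840 = 937.08 W/m².

937 W/m²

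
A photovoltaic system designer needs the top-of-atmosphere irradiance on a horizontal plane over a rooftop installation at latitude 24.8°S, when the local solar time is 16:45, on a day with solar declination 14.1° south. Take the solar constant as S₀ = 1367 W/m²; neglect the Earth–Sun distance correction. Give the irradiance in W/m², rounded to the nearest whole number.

527 W/m²

Hour angle H = 15° × (16.75 − 12) = 71.25°.
cos θ_z = sin φ sin δ + cos φ cos δ cos H = (-0.4195)(-0.2436) + (0.9078)(0.9699)(0.3214) = 0.3852.
Top-of-atmosphere irradiance = S₀ cos θ_z = 1367 × 0.3852 = 526.57 W/m².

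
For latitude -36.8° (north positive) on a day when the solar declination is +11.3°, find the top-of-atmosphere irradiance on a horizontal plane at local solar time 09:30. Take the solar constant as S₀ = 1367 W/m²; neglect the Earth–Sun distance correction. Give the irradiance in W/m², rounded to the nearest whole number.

Hour angle H = 15° × (9.5 − 12) = -37.50°.
cos θ_z = sin φ sin δ + cos φ cos δ cos H = (-0.5990)(0.1959) + (0.8007)(0.9806)(0.7934) = 0.5056.
Top-of-atmosphere irradiance = S₀ cos θ_z = 1367 × 0.5056 = 691.16 W/m².

691 W/m²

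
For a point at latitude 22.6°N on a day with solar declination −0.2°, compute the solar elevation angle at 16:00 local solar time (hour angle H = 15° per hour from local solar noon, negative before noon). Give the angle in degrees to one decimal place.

Hour angle H = 15° × (16 − 12) = 60.00°.
With φ = 22.6°, δ = -0.2°, H = 60.00°: sin φ sin δ = -0.0013, cos φ cos δ cos H = 0.4616, so cos θ_z = 0.4603.
θ_z = arccos(0.4603) = 62.59°, so the elevation is 90° − 62.59° = 27.41°.

27.4°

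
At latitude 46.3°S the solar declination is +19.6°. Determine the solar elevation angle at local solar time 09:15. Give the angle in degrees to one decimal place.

Hour angle H = 15° × (9.25 − 12) = -41.25°.
cos θ_z = sin(-46.3°) sin(19.6°) + cos(-46.3°) cos(19.6°) cos(-41.25°) = -0.2425 + 0.4893 = 0.2468.
θ_z = arccos(0.2468) = 75.71°, so the elevation is 90° − 75.71° = 14.29°.

14.3°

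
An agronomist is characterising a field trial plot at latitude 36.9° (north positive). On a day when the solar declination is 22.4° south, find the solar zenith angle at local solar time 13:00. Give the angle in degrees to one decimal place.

61.0°

Hour angle H = 15° × (13 − 12) = 15.00°.
cos θ_z = sin φ sin δ + cos φ cos δ cos H = (0.6004)(-0.3811) + (0.7997)(0.9245)(0.9659) = 0.4853.
θ_z = arccos(0.4853) = 60.97°.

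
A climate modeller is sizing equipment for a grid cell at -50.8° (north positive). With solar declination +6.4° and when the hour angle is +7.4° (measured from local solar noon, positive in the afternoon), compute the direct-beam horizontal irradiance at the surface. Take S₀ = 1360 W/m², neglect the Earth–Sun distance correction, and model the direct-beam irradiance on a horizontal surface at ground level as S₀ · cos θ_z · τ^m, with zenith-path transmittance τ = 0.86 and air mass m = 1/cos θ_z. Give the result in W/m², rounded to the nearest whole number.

551 W/m²

cos θ_z = sin(-50.8°) sin(6.4°) + cos(-50.8°) cos(6.4°) cos(7.40°) = -0.0864 + 0.6229 = 0.5365.
Air mass m = 1/cos θ_z = 1/0.5365 = 1.864; τ^m = 0.86^1.864 = 0.7549.
Surface direct beam = 1360 × 0.5365 × 0.7549 = 550.81 W/m².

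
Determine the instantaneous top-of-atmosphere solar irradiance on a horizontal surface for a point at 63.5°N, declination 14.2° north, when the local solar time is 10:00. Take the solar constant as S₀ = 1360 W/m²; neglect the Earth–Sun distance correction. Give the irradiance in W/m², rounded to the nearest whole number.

808 W/m²

Hour angle H = 15° × (10 − 12) = -30.00°.
With φ = 63.5°, δ = 14.2°, H = -30.00°: sin φ sin δ = 0.2195, cos φ cos δ cos H = 0.3746, so cos θ_z = 0.5941.
Top-of-atmosphere irradiance = S₀ cos θ_z = 1360 × 0.5941 = 807.98 W/m².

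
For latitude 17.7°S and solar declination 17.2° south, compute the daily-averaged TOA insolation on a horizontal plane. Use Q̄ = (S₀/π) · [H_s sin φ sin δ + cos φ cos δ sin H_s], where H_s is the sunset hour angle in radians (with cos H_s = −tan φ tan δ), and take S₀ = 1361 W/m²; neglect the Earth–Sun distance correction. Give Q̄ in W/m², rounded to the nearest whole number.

The sunset hour angle satisfies cos H_s = −tan φ tan δ = -0.0988, giving H_s = 95.67°. In radians, H_s = 1.6698.
H_s sin φ sin δ = 1.6698 × -0.3040 × -0.2957 = 0.1501.
cos φ cos δ sin H_s = 0.9527 × 0.9553 × 0.9951 = 0.9057.
Q̄ = (1361/π) × (0.1501 + 0.9057) = 433.22 × 1.0558 = 457.39 W/m².

457 W/m²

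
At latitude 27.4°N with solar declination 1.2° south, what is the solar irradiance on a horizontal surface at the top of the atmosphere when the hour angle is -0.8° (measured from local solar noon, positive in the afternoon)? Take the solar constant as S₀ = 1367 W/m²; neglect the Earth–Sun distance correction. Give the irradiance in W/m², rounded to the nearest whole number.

1200 W/m²

With φ = 27.4°, δ = -1.2°, H = -0.80°: sin φ sin δ = -0.0096, cos φ cos δ cos H = 0.8875, so cos θ_z = 0.8779.
Top-of-atmosphere irradiance = S₀ cos θ_z = 1367 × 0.8779 = 1200.09 W/m².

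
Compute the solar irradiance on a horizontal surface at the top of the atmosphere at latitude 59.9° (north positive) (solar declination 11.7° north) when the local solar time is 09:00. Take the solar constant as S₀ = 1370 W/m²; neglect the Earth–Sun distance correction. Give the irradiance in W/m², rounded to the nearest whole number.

716 W/m²

Hour angle H = 15° × (9 − 12) = -45.00°.
With φ = 59.9°, δ = 11.7°, H = -45.00°: sin φ sin δ = 0.1754, cos φ cos δ cos H = 0.3473, so cos θ_z = 0.5227.
Top-of-atmosphere irradiance = S₀ cos θ_z = 1370 × 0.5227 = 716.10 W/m².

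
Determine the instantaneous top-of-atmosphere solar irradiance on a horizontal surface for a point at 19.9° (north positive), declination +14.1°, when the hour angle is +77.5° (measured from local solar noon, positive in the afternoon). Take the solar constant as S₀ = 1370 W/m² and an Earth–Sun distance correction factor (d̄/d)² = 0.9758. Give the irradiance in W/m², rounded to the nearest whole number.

cos θ_z = sin(19.9°) sin(14.1°) + cos(19.9°) cos(14.1°) cos(77.50°) = 0.0829 + 0.1974 = 0.2803.
Top-of-atmosphere irradiance = S₀ (d̄/d)² cos θ_z = 1370 × 0.9758 × 0.2803 = 374.72 W/m².

375 W/m²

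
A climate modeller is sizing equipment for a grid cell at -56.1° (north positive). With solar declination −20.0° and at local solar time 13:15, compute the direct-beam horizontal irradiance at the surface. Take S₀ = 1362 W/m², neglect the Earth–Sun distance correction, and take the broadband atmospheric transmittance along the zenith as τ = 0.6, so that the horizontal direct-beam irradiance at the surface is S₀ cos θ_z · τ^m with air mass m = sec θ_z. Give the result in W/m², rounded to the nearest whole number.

Hour angle H = 15° × (13.25 − 12) = 18.75°.
cos θ_z = sin(-56.1°) sin(-20.0°) + cos(-56.1°) cos(-20.0°) cos(18.75°) = 0.2839 + 0.4963 = 0.7802.
Air mass m = 1/cos θ_z = 1/0.7802 = 1.282; τ^m = 0.6^1.282 = 0.5195.
Surface direct beam = 1362 × 0.7802 × 0.5195 = 552.04 W/m².

552 W/m²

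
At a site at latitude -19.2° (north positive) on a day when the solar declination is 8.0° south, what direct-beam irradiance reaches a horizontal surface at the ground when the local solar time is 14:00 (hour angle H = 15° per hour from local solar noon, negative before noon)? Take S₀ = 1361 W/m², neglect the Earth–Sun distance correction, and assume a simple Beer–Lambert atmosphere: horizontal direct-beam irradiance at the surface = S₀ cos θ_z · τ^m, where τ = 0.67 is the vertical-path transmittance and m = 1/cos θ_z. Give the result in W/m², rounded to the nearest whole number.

Hour angle H = 15° × (14 − 12) = 30.00°.
With φ = -19.2°, δ = -8.0°, H = 30.00°: sin φ sin δ = 0.0458, cos φ cos δ cos H = 0.8099, so cos θ_z = 0.8557.
Air mass m = 1/cos θ_z = 1/0.8557 = 1.169; τ^m = 0.67^1.169 = 0.6262.
Surface direct beam = 1361 × 0.8557 × 0.6262 = 729.28 W/m².

729 W/m²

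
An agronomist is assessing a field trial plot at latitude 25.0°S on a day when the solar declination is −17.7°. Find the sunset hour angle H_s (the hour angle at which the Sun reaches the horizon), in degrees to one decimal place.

cos H_s = −tan(-25.0°) · tan(-17.7°) = -0.1488, so H_s = arccos(-0.1488) = 98.56°.

98.6°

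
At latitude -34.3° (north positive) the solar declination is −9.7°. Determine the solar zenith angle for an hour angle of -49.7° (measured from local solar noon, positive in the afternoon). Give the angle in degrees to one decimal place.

51.6°

cos θ_z = sin(-34.3°) sin(-9.7°) + cos(-34.3°) cos(-9.7°) cos(-49.70°) = 0.0949 + 0.5267 = 0.6216.
θ_z = arccos(0.6216) = 51.57°.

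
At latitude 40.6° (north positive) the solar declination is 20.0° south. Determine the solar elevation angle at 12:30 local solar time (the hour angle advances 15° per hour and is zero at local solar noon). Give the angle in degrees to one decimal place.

29.0°

Hour angle H = 15° × (12.5 − 12) = 7.50°.
With φ = 40.6°, δ = -20.0°, H = 7.50°: sin φ sin δ = -0.2226, cos φ cos δ cos H = 0.7074, so cos θ_z = 0.4848.
θ_z = arccos(0.4848) = 61.00°, so the elevation is 90° − 61.00° = 29.00°.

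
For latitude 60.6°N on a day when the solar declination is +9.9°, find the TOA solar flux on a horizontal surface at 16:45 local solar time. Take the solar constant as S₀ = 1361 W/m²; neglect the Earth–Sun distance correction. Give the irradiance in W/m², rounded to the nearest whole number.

Hour angle H = 15° × (16.75 − 12) = 71.25°.
With φ = 60.6°, δ = 9.9°, H = 71.25°: sin φ sin δ = 0.1498, cos φ cos δ cos H = 0.1554, so cos θ_z = 0.3052.
Top-of-atmosphere irradiance = S₀ cos θ_z = 1361 × 0.3052 = 415.38 W/m².

415 W/m²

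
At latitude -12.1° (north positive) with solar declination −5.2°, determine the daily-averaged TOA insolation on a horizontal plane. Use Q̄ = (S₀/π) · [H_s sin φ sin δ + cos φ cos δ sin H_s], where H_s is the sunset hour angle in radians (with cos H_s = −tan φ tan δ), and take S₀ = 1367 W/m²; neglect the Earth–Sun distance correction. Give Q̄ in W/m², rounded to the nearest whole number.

437 W/m²

−tan φ tan δ = −(-0.2144)(-0.0910) = -0.0195; H_s = arccos(-0.0195) = 91.12°. In radians, H_s = 1.5903.
H_s sin φ sin δ = 1.5903 × -0.2096 × -0.0906 = 0.0302.
cos φ cos δ sin H_s = 0.9778 × 0.9959 × 0.9998 = 0.9736.
Q̄ = (1367/π) × (0.0302 + 0.9736) = 435.13 × 1.0038 = 436.78 W/m².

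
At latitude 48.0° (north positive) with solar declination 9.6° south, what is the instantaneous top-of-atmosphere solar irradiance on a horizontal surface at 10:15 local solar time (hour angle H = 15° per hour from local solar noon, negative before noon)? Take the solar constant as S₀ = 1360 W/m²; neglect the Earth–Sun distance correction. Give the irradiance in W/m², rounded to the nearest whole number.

Hour angle H = 15° × (10.25 − 12) = -26.25°.
cos θ_z = sin(48.0°) sin(-9.6°) + cos(48.0°) cos(-9.6°) cos(-26.25°) = -0.1239 + 0.5917 = 0.4678.
Top-of-atmosphere irradiance = S₀ cos θ_z = 1360 × 0.4678 = 636.21 W/m².

636 W/m²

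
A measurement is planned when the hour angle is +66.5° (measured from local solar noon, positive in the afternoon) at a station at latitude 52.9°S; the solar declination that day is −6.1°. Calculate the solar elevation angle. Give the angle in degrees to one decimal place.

cos θ_z = sin φ sin δ + cos φ cos δ cos H = (-0.7976)(-0.1063) + (0.6032)(0.9943)(0.3987) = 0.3239.
θ_z = arccos(0.3239) = 71.10°, so the elevation is 90° − 71.10° = 18.90°.

18.9°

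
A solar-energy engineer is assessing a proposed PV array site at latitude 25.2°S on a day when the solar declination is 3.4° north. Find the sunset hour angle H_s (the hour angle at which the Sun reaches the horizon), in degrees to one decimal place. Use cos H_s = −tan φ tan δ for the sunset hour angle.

cos H_s = −tan(-25.2°) · tan(3.4°) = 0.0280, so H_s = arccos(0.0280) = 88.40°.

88.4°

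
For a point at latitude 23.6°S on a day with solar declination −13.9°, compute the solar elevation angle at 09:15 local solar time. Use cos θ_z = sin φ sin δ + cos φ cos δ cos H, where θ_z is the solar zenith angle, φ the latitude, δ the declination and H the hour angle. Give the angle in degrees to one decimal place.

Hour angle H = 15° × (9.25 − 12) = -41.25°.
cos θ_z = sin(-23.6°) sin(-13.9°) + cos(-23.6°) cos(-13.9°) cos(-41.25°) = 0.0962 + 0.6688 = 0.7650.
θ_z = arccos(0.7650) = 40.09°, so the elevation is 90° − 40.09° = 49.91°.

49.9°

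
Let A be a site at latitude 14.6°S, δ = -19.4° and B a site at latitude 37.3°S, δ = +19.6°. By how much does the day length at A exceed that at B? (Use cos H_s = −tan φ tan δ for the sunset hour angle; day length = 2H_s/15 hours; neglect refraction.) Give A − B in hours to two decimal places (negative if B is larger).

+2.80 h

A: H_s = arccos(−tan -14.6° · tan -19.4°) = 95.26°, so 2H_s/15 = 12.7013 h.
B: H_s = arccos(−tan -37.3° · tan 19.6°) = 74.26°, so 2H_s/15 = 9.9013 h.
A − B = 12.7013 − 9.9013 = 2.8000 h.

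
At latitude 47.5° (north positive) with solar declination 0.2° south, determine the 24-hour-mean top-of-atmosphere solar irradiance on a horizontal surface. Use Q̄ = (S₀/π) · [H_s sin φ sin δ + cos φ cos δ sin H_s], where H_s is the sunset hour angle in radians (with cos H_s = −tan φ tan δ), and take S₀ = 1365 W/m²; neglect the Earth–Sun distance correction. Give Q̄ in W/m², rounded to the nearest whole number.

292 W/m²

−tan φ tan δ = −(1.0913)(-0.0035) = 0.0038; H_s = arccos(0.0038) = 89.78°. In radians, H_s = 1.5670.
H_s sin φ sin δ = 1.5670 × 0.7373 × -0.0035 = -0.0040.
cos φ cos δ sin H_s = 0.6756 × 1.0000 × 1.0000 = 0.6756.
Q̄ = (1365/π) × (-0.0040 + 0.6756) = 434.49 × 0.6716 = 291.80 W/m².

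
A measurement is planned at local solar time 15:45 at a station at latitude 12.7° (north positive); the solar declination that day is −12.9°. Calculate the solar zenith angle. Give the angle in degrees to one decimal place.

Hour angle H = 15° × (15.75 − 12) = 56.25°.
cos θ_z = sin φ sin δ + cos φ cos δ cos H = (0.2198)(-0.2233) + (0.9755)(0.9748)(0.5556) = 0.4792.
θ_z = arccos(0.4792) = 61.37°.

61.4°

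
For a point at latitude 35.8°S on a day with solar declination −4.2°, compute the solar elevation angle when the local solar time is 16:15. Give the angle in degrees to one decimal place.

23.6°

Hour angle H = 15° × (16.25 − 12) = 63.75°.
cos θ_z = sin(-35.8°) sin(-4.2°) + cos(-35.8°) cos(-4.2°) cos(63.75°) = 0.0428 + 0.3578 = 0.4006.
θ_z = arccos(0.4006) = 66.38°, so the elevation is 90° − 66.38° = 23.62°.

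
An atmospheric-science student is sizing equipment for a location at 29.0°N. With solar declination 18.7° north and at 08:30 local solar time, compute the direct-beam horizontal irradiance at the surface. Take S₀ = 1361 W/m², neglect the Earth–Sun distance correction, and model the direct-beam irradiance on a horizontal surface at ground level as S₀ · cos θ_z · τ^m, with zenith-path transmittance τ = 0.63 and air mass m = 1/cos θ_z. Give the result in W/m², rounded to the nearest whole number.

446 W/m²

Hour angle H = 15° × (8.5 − 12) = -52.50°.
cos θ_z = sin(29.0°) sin(18.7°) + cos(29.0°) cos(18.7°) cos(-52.50°) = 0.1554 + 0.5043 = 0.6597.
Air mass m = 1/cos θ_z = 1/0.6597 = 1.516; τ^m = 0.63^1.516 = 0.4964.
Surface direct beam = 1361 × 0.6597 × 0.4964 = 445.69 W/m².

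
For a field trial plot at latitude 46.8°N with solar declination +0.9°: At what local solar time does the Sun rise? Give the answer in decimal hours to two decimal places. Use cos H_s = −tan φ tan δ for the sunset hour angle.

The sunset hour angle satisfies cos H_s = −tan φ tan δ = -0.0167, giving H_s = 90.96°.
Sunrise is at 12 − H_s/15 = 12 − 6.064 = 5.936 h local solar time.

5.94 h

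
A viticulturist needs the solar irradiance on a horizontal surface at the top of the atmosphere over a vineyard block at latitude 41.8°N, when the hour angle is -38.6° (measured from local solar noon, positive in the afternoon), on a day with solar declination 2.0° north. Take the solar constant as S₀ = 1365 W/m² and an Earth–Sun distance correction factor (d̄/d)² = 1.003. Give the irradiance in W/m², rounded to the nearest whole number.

829 W/m²

cos θ_z = sin(41.8°) sin(2.0°) + cos(41.8°) cos(2.0°) cos(-38.60°) = 0.0233 + 0.5822 = 0.6055.
Top-of-atmosphere irradiance = S₀ (d̄/d)² cos θ_z = 1365 × 1.003 × 0.6055 = 828.99 W/m².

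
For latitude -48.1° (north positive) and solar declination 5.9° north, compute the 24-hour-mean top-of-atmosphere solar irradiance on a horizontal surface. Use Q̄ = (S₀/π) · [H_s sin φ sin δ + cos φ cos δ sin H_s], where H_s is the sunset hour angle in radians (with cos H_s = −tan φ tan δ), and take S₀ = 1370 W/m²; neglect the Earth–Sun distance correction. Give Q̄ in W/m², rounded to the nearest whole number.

−tan φ tan δ = −(-1.1145)(0.1033) = 0.1151; H_s = arccos(0.1151) = 83.39°. In radians, H_s = 1.4554.
H_s sin φ sin δ = 1.4554 × -0.7443 × 0.1028 = -0.1114.
cos φ cos δ sin H_s = 0.6678 × 0.9947 × 0.9933 = 0.6598.
Q̄ = (1370/π) × (-0.1114 + 0.6598) = 436.08 × 0.5484 = 239.15 W/m².

239 W/m²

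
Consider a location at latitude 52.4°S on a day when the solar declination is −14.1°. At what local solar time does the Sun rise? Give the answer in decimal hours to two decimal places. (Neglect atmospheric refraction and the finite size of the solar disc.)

cos H_s = −tan(-52.4°) · tan(-14.1°) = -0.3262, so H_s = arccos(-0.3262) = 109.04°.
Sunrise is at 12 − H_s/15 = 12 − 7.269 = 4.731 h local solar time.

4.73 h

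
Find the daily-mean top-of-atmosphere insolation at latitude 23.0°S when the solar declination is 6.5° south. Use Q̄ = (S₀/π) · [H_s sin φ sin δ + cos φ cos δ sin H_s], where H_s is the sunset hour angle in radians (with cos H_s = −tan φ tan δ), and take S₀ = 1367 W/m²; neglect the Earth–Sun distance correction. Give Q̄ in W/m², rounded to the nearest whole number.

429 W/m²

The sunset hour angle satisfies cos H_s = −tan φ tan δ = -0.0484, giving H_s = 92.77°. In radians, H_s = 1.6191.
H_s sin φ sin δ = 1.6191 × -0.3907 × -0.1132 = 0.0716.
cos φ cos δ sin H_s = 0.9205 × 0.9936 × 0.9988 = 0.9135.
Q̄ = (1367/π) × (0.0716 + 0.9135) = 435.13 × 0.9851 = 428.65 W/m².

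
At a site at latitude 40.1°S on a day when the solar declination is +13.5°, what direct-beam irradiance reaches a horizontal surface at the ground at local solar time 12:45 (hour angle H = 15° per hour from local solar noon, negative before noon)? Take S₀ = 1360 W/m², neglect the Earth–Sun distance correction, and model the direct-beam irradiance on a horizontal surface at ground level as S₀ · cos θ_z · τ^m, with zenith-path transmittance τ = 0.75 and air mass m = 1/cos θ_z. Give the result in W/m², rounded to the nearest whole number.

479 W/m²

Hour angle H = 15° × (12.75 − 12) = 11.25°.
cos θ_z = sin(-40.1°) sin(13.5°) + cos(-40.1°) cos(13.5°) cos(11.25°) = -0.1504 + 0.7295 = 0.5791.
Air mass m = 1/cos θ_z = 1/0.5791 = 1.727; τ^m = 0.75^1.727 = 0.6085.
Surface direct beam = 1360 × 0.5791 × 0.6085 = 479.24 W/m².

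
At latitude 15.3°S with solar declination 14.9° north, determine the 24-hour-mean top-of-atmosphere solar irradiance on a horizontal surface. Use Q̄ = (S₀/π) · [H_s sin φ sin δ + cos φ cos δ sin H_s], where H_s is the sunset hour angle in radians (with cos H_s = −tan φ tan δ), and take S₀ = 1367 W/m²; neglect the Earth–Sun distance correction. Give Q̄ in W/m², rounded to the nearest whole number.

360 W/m²

The sunset hour angle satisfies cos H_s = −tan φ tan δ = 0.0728, giving H_s = 85.83°. In radians, H_s = 1.4980.
H_s sin φ sin δ = 1.4980 × -0.2639 × 0.2571 = -0.1016.
cos φ cos δ sin H_s = 0.9646 × 0.9664 × 0.9974 = 0.9298.
Q̄ = (1367/π) × (-0.1016 + 0.9298) = 435.13 × 0.8282 = 360.37 W/m².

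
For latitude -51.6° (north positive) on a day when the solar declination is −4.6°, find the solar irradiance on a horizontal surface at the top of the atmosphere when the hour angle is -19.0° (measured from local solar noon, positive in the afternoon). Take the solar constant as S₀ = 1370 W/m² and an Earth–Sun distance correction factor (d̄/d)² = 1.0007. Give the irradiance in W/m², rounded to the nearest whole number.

889 W/m²

cos θ_z = sin(-51.6°) sin(-4.6°) + cos(-51.6°) cos(-4.6°) cos(-19.00°) = 0.0629 + 0.5854 = 0.6483.
Top-of-atmosphere irradiance = S₀ (d̄/d)² cos θ_z = 1370 × 1.0007 × 0.6483 = 888.79 W/m².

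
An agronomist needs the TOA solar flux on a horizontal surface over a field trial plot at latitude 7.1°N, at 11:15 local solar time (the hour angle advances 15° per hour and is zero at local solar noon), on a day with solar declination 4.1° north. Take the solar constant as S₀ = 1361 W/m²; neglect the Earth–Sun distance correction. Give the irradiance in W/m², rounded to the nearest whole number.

1333 W/m²

Hour angle H = 15° × (11.25 − 12) = -11.25°.
cos θ_z = sin φ sin δ + cos φ cos δ cos H = (0.1236)(0.0715) + (0.9923)(0.9974)(0.9808) = 0.9796.
Top-of-atmosphere irradiance = S₀ cos θ_z = 1361 × 0.9796 = 1333.24 W/m².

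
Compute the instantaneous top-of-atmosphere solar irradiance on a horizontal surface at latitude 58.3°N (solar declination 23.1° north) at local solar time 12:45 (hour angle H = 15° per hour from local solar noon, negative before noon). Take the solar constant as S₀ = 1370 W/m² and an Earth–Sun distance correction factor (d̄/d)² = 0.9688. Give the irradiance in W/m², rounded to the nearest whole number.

Hour angle H = 15° × (12.75 − 12) = 11.25°.
cos θ_z = sin(58.3°) sin(23.1°) + cos(58.3°) cos(23.1°) cos(11.25°) = 0.3338 + 0.4741 = 0.8079.
Top-of-atmosphere irradiance = S₀ (d̄/d)² cos θ_z = 1370 × 0.9688 × 0.8079 = 1072.29 W/m².

1072 W/m²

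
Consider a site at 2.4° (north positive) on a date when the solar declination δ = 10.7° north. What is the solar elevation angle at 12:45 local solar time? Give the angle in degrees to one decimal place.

Hour angle H = 15° × (12.75 − 12) = 11.25°.
cos θ_z = sin(2.4°) sin(10.7°) + cos(2.4°) cos(10.7°) cos(11.25°) = 0.0078 + 0.9629 = 0.9707.
θ_z = arccos(0.9707) = 13.90°, so the elevation is 90° − 13.90° = 76.10°.

76.1°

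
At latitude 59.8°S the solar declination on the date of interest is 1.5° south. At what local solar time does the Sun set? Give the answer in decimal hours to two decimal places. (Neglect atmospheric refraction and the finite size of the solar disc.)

−tan φ tan δ = −(-1.7182)(-0.0262) = -0.0450; H_s = arccos(-0.0450) = 92.58°.
Sunset is at 12 + H_s/15 = 12 + 6.172 = 18.172 h local solar time.

18.17 h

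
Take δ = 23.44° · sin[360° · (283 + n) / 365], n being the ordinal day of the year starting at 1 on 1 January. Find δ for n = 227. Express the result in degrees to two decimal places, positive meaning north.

360 × (283 + 227) / 365 = 503.014°; sin(503.014°) = 0.6016.
δ = 23.44 × 0.6016 = 14.102° ≈ +14.10°.

+14.10°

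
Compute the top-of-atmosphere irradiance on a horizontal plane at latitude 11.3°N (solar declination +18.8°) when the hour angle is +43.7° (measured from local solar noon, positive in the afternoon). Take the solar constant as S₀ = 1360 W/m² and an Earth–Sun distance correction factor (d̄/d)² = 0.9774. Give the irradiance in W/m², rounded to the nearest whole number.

cos θ_z = sin(11.3°) sin(18.8°) + cos(11.3°) cos(18.8°) cos(43.70°) = 0.0631 + 0.6711 = 0.7342.
Top-of-atmosphere irradiance = S₀ (d̄/d)² cos θ_z = 1360 × 0.9774 × 0.7342 = 975.95 W/m².

976 W/m²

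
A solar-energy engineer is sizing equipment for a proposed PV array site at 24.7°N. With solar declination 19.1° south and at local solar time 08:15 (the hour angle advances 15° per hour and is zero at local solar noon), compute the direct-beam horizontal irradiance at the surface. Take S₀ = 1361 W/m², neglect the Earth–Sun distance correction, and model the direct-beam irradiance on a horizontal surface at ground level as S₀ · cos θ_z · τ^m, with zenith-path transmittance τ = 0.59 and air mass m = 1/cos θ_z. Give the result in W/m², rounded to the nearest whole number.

98 W/m²

Hour angle H = 15° × (8.25 − 12) = -56.25°.
With φ = 24.7°, δ = -19.1°, H = -56.25°: sin φ sin δ = -0.1367, cos φ cos δ cos H = 0.4770, so cos θ_z = 0.3403.
Air mass m = 1/cos θ_z = 1/0.3403 = 2.939; τ^m = 0.59^2.939 = 0.2121.
Surface direct beam = 1361 × 0.3403 × 0.2121 = 98.23 W/m².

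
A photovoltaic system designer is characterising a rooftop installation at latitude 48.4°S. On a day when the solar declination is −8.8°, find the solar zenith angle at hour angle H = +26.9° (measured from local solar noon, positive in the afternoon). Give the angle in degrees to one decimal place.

cos θ_z = sin φ sin δ + cos φ cos δ cos H = (-0.7478)(-0.1530) + (0.6639)(0.9882)(0.8918) = 0.6995.
θ_z = arccos(0.6995) = 45.61°.

45.6°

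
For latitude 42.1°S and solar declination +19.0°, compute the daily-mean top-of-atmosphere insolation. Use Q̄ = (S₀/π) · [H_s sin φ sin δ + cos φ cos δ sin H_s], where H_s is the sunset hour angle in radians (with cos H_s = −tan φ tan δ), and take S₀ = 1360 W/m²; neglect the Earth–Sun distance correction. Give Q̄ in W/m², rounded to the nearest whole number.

The sunset hour angle satisfies cos H_s = −tan φ tan δ = 0.3111, giving H_s = 71.87°. In radians, H_s = 1.2544.
H_s sin φ sin δ = 1.2544 × -0.6704 × 0.3256 = -0.2738.
cos φ cos δ sin H_s = 0.7420 × 0.9455 × 0.9504 = 0.6668.
Q̄ = (1360/π) × (-0.2738 + 0.6668) = 432.90 × 0.3930 = 170.13 W/m².

170 W/m²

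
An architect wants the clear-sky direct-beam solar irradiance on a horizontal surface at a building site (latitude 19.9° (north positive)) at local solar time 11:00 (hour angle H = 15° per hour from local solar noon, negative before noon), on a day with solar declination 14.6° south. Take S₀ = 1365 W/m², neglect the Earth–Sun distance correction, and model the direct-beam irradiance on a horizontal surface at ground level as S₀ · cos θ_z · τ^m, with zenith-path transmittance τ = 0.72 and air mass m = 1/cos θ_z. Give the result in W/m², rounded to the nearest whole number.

715 W/m²

Hour angle H = 15° × (11 − 12) = -15.00°.
With φ = 19.9°, δ = -14.6°, H = -15.00°: sin φ sin δ = -0.0858, cos φ cos δ cos H = 0.8789, so cos θ_z = 0.7931.
Air mass m = 1/cos θ_z = 1/0.7931 = 1.261; τ^m = 0.72^1.261 = 0.6608.
Surface direct beam = 1365 × 0.7931 × 0.6608 = 715.37 W/m².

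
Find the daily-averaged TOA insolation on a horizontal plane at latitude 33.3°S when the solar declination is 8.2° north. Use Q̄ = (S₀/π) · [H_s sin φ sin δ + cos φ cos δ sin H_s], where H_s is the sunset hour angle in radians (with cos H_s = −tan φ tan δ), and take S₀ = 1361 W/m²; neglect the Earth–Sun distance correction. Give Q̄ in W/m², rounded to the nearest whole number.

The sunset hour angle satisfies cos H_s = −tan φ tan δ = 0.0947, giving H_s = 84.57°. In radians, H_s = 1.4760.
H_s sin φ sin δ = 1.4760 × -0.5490 × 0.1426 = -0.1156.
cos φ cos δ sin H_s = 0.8358 × 0.9898 × 0.9955 = 0.8236.
Q̄ = (1361/π) × (-0.1156 + 0.8236) = 433.22 × 0.7080 = 306.72 W/m².

307 W/m²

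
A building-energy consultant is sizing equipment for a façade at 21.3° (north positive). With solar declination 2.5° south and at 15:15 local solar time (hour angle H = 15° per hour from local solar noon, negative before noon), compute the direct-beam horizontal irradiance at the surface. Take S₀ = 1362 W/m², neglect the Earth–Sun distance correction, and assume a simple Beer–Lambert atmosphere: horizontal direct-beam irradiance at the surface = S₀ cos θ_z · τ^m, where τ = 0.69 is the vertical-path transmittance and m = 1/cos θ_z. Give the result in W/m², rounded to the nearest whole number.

438 W/m²

Hour angle H = 15° × (15.25 − 12) = 48.75°.
cos θ_z = sin φ sin δ + cos φ cos δ cos H = (0.3633)(-0.0436) + (0.9317)(0.9990)(0.6593) = 0.5978.
Air mass m = 1/cos θ_z = 1/0.5978 = 1.673; τ^m = 0.69^1.673 = 0.5375.
Surface direct beam = 1362 × 0.5978 × 0.5375 = 437.63 W/m².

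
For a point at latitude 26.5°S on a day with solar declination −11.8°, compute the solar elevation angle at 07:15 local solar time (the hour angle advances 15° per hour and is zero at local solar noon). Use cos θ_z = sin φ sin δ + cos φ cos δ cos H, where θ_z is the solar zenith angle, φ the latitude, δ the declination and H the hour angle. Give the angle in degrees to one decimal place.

Hour angle H = 15° × (7.25 − 12) = -71.25°.
With φ = -26.5°, δ = -11.8°, H = -71.25°: sin φ sin δ = 0.0912, cos φ cos δ cos H = 0.2816, so cos θ_z = 0.3728.
θ_z = arccos(0.3728) = 68.11°, so the elevation is 90° − 68.11° = 21.89°.

21.9°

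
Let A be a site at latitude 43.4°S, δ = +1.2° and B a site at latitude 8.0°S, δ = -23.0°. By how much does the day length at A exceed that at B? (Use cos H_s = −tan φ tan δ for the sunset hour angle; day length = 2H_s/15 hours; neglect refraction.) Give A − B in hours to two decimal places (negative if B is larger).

-0.61 h

A: H_s = arccos(−tan -43.4° · tan 1.2°) = 88.86°, so 2H_s/15 = 11.8480 h.
B: H_s = arccos(−tan -8.0° · tan -23.0°) = 93.42°, so 2H_s/15 = 12.4560 h.
A − B = 11.8480 − 12.4560 = -0.6080 h.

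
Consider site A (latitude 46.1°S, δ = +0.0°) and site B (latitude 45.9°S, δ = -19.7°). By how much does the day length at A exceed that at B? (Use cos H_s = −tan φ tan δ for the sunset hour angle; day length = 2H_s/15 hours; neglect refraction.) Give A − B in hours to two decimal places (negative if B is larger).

-2.89 h

A: H_s = arccos(−tan -46.1° · tan 0.0°) = 90.00°, so 2H_s/15 = 12.0000 h.
B: H_s = arccos(−tan -45.9° · tan -19.7°) = 111.68°, so 2H_s/15 = 14.8907 h.
A − B = 12.0000 − 14.8907 = -2.8907 h.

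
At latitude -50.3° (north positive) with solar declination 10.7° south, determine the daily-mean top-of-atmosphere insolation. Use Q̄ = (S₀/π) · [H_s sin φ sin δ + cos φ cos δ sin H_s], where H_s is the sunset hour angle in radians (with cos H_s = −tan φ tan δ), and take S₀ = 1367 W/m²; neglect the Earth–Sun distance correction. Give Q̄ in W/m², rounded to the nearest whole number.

378 W/m²

The sunset hour angle satisfies cos H_s = −tan φ tan δ = -0.2276, giving H_s = 103.16°. In radians, H_s = 1.8005.
H_s sin φ sin δ = 1.8005 × -0.7694 × -0.1857 = 0.2573.
cos φ cos δ sin H_s = 0.6388 × 0.9826 × 0.9737 = 0.6112.
Q̄ = (1367/π) × (0.2573 + 0.6112) = 435.13 × 0.8685 = 377.91 W/m².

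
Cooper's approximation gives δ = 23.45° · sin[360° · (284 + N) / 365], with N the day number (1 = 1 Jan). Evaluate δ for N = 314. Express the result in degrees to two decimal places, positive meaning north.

360 × (284 + 314) / 365 = 589.808°; sin(589.808°) = -0.7639.
δ = 23.45 × -0.7639 = -17.913° ≈ -17.91°.

-17.91°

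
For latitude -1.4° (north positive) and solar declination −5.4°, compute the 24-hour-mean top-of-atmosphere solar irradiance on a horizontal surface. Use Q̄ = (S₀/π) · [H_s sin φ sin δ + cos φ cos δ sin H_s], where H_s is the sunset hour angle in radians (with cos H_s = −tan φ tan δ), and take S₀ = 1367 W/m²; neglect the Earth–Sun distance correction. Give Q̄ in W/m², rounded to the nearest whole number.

The sunset hour angle satisfies cos H_s = −tan φ tan δ = -0.0023, giving H_s = 90.13°. In radians, H_s = 1.5731.
H_s sin φ sin δ = 1.5731 × -0.0244 × -0.0941 = 0.0036.
cos φ cos δ sin H_s = 0.9997 × 0.9956 × 1.0000 = 0.9953.
Q̄ = (1367/π) × (0.0036 + 0.9953) = 435.13 × 0.9989 = 434.65 W/m².

435 W/m²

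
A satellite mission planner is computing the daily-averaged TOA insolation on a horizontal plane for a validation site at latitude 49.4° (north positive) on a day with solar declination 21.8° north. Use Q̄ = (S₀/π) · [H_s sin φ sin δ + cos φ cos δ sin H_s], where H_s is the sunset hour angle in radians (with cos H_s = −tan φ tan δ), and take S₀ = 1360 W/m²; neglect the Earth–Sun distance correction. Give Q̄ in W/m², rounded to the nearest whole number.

482 W/m²

−tan φ tan δ = −(1.1667)(0.4000) = -0.4667; H_s = arccos(-0.4667) = 117.82°. In radians, H_s = 2.0563.
H_s sin φ sin δ = 2.0563 × 0.7593 × 0.3714 = 0.5799.
cos φ cos δ sin H_s = 0.6508 × 0.9285 × 0.8844 = 0.5344.
Q̄ = (1360/π) × (0.5799 + 0.5344) = 432.90 × 1.1143 = 482.38 W/m².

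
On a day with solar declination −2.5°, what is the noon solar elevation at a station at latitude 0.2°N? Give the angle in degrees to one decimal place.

87.3°

At local solar noon the hour angle is zero, so the elevation is 90° − |φ − δ| = 90° − |0.2° − (-2.5°)| = 90° − 2.7° = 87.3°.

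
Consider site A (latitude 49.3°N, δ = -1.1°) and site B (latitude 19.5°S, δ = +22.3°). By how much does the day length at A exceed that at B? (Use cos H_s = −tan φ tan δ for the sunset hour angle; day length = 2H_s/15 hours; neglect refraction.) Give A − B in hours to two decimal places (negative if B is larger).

A: H_s = arccos(−tan 49.3° · tan -1.1°) = 88.72°, so 2H_s/15 = 11.8293 h.
B: H_s = arccos(−tan -19.5° · tan 22.3°) = 81.65°, so 2H_s/15 = 10.8867 h.
A − B = 11.8293 − 10.8867 = 0.9426 h.

+0.94 h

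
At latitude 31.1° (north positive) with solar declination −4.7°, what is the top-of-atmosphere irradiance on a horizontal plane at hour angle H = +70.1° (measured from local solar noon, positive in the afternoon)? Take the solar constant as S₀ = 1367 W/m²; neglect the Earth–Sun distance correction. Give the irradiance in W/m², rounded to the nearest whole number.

339 W/m²

With φ = 31.1°, δ = -4.7°, H = 70.10°: sin φ sin δ = -0.0423, cos φ cos δ cos H = 0.2905, so cos θ_z = 0.2482.
Top-of-atmosphere irradiance = S₀ cos θ_z = 1367 × 0.2482 = 339.29 W/m².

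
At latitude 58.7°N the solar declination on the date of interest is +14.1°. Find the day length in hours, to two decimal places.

15.25 hours

−tan φ tan δ = −(1.6447)(0.2512) = -0.4131; H_s = arccos(-0.4131) = 114.40°.
Day length = 2 H_s / 15° h⁻¹ = 228.80° / 15 = 15.253 h.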